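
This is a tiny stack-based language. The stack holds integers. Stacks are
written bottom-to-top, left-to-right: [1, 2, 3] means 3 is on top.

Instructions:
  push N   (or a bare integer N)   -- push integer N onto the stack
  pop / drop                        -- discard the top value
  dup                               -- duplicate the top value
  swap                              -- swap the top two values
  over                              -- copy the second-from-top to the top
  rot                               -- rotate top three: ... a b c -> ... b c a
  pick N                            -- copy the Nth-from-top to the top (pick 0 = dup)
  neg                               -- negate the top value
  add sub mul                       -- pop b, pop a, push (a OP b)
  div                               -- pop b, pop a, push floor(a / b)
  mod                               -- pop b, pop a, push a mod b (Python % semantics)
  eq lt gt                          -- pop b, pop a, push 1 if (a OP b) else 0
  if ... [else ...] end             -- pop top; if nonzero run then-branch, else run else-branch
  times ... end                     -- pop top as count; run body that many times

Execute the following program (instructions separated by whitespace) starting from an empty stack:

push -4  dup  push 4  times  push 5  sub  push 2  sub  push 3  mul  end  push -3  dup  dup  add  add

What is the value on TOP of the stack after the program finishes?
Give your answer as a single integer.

After 'push -4': [-4]
After 'dup': [-4, -4]
After 'push 4': [-4, -4, 4]
After 'times': [-4, -4]
After 'push 5': [-4, -4, 5]
After 'sub': [-4, -9]
After 'push 2': [-4, -9, 2]
After 'sub': [-4, -11]
After 'push 3': [-4, -11, 3]
After 'mul': [-4, -33]
  ...
After 'sub': [-4, -386]
After 'push 2': [-4, -386, 2]
After 'sub': [-4, -388]
After 'push 3': [-4, -388, 3]
After 'mul': [-4, -1164]
After 'push -3': [-4, -1164, -3]
After 'dup': [-4, -1164, -3, -3]
After 'dup': [-4, -1164, -3, -3, -3]
After 'add': [-4, -1164, -3, -6]
After 'add': [-4, -1164, -9]

Answer: -9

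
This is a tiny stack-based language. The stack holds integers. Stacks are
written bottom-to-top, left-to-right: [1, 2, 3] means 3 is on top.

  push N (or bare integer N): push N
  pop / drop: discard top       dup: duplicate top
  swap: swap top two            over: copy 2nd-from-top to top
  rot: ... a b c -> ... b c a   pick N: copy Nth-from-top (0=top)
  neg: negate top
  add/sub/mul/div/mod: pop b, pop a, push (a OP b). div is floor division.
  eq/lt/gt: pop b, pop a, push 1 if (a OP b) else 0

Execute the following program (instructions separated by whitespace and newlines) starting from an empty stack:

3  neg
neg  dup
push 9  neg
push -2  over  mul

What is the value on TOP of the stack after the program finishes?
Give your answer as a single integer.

Answer: 18

Derivation:
After 'push 3': [3]
After 'neg': [-3]
After 'neg': [3]
After 'dup': [3, 3]
After 'push 9': [3, 3, 9]
After 'neg': [3, 3, -9]
After 'push -2': [3, 3, -9, -2]
After 'over': [3, 3, -9, -2, -9]
After 'mul': [3, 3, -9, 18]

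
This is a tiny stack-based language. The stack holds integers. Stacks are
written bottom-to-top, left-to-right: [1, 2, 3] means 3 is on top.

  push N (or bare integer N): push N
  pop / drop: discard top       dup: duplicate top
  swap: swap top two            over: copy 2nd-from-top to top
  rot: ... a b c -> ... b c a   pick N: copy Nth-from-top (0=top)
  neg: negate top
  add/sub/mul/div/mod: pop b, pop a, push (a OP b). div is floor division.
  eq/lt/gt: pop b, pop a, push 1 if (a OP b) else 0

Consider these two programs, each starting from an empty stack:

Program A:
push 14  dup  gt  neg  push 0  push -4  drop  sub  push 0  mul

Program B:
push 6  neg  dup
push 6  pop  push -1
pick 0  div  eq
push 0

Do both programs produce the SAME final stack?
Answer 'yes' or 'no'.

Answer: no

Derivation:
Program A trace:
  After 'push 14': [14]
  After 'dup': [14, 14]
  After 'gt': [0]
  After 'neg': [0]
  After 'push 0': [0, 0]
  After 'push -4': [0, 0, -4]
  After 'drop': [0, 0]
  After 'sub': [0]
  After 'push 0': [0, 0]
  After 'mul': [0]
Program A final stack: [0]

Program B trace:
  After 'push 6': [6]
  After 'neg': [-6]
  After 'dup': [-6, -6]
  After 'push 6': [-6, -6, 6]
  After 'pop': [-6, -6]
  After 'push -1': [-6, -6, -1]
  After 'pick 0': [-6, -6, -1, -1]
  After 'div': [-6, -6, 1]
  After 'eq': [-6, 0]
  After 'push 0': [-6, 0, 0]
Program B final stack: [-6, 0, 0]
Same: no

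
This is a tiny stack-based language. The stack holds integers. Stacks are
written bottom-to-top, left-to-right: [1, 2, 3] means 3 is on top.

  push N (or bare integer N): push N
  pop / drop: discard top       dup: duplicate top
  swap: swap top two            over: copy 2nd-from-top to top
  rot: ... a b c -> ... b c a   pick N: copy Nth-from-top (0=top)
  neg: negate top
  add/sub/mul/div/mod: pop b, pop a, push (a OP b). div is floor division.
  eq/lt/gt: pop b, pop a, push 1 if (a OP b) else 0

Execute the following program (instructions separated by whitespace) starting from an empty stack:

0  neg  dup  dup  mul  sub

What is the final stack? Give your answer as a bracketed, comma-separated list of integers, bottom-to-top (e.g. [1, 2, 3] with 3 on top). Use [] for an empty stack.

After 'push 0': [0]
After 'neg': [0]
After 'dup': [0, 0]
After 'dup': [0, 0, 0]
After 'mul': [0, 0]
After 'sub': [0]

Answer: [0]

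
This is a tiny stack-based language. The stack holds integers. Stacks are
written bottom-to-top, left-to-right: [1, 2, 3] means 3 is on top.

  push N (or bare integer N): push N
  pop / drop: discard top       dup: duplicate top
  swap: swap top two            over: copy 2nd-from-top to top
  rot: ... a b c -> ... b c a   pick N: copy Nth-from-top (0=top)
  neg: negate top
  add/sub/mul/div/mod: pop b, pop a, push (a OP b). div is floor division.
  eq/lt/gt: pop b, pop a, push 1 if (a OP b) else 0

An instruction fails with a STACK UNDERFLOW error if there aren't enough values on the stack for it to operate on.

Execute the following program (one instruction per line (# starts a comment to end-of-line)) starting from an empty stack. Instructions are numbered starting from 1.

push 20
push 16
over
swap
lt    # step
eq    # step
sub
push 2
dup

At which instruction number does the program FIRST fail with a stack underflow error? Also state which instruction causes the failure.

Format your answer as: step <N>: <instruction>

Answer: step 7: sub

Derivation:
Step 1 ('push 20'): stack = [20], depth = 1
Step 2 ('push 16'): stack = [20, 16], depth = 2
Step 3 ('over'): stack = [20, 16, 20], depth = 3
Step 4 ('swap'): stack = [20, 20, 16], depth = 3
Step 5 ('lt'): stack = [20, 0], depth = 2
Step 6 ('eq'): stack = [0], depth = 1
Step 7 ('sub'): needs 2 value(s) but depth is 1 — STACK UNDERFLOW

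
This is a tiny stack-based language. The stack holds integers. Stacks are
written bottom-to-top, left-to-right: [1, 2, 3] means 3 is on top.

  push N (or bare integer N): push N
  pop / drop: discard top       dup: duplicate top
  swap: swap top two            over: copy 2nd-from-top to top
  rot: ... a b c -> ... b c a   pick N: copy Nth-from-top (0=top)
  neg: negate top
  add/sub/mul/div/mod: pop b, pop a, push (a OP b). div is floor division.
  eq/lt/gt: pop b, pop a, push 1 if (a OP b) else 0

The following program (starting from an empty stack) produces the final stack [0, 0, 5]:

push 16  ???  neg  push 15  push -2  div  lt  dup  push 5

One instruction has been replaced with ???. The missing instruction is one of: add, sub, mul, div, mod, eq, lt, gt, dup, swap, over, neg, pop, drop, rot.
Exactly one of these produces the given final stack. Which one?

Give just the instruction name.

Stack before ???: [16]
Stack after ???:  [-16]
The instruction that transforms [16] -> [-16] is: neg

Answer: neg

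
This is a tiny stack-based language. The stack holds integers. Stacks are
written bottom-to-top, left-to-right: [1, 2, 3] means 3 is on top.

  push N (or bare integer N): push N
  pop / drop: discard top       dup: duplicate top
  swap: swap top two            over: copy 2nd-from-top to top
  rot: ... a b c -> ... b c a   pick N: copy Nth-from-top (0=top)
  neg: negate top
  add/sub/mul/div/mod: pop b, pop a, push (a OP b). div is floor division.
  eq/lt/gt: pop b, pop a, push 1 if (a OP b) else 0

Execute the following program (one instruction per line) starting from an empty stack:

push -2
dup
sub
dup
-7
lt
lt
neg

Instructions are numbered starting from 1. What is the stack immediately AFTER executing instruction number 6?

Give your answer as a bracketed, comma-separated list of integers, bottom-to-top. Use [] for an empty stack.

Step 1 ('push -2'): [-2]
Step 2 ('dup'): [-2, -2]
Step 3 ('sub'): [0]
Step 4 ('dup'): [0, 0]
Step 5 ('-7'): [0, 0, -7]
Step 6 ('lt'): [0, 0]

Answer: [0, 0]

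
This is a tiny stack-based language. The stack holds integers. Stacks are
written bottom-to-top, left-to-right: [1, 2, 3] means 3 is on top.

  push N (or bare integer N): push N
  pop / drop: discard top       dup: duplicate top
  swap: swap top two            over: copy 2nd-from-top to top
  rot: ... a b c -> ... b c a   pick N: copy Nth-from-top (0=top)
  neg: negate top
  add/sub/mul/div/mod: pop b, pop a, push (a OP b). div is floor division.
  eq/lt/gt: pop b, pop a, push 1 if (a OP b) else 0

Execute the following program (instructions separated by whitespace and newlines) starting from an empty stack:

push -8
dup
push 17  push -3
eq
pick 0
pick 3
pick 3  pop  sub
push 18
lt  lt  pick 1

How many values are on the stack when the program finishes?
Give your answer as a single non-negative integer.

Answer: 4

Derivation:
After 'push -8': stack = [-8] (depth 1)
After 'dup': stack = [-8, -8] (depth 2)
After 'push 17': stack = [-8, -8, 17] (depth 3)
After 'push -3': stack = [-8, -8, 17, -3] (depth 4)
After 'eq': stack = [-8, -8, 0] (depth 3)
After 'pick 0': stack = [-8, -8, 0, 0] (depth 4)
After 'pick 3': stack = [-8, -8, 0, 0, -8] (depth 5)
After 'pick 3': stack = [-8, -8, 0, 0, -8, -8] (depth 6)
After 'pop': stack = [-8, -8, 0, 0, -8] (depth 5)
After 'sub': stack = [-8, -8, 0, 8] (depth 4)
After 'push 18': stack = [-8, -8, 0, 8, 18] (depth 5)
After 'lt': stack = [-8, -8, 0, 1] (depth 4)
After 'lt': stack = [-8, -8, 1] (depth 3)
After 'pick 1': stack = [-8, -8, 1, -8] (depth 4)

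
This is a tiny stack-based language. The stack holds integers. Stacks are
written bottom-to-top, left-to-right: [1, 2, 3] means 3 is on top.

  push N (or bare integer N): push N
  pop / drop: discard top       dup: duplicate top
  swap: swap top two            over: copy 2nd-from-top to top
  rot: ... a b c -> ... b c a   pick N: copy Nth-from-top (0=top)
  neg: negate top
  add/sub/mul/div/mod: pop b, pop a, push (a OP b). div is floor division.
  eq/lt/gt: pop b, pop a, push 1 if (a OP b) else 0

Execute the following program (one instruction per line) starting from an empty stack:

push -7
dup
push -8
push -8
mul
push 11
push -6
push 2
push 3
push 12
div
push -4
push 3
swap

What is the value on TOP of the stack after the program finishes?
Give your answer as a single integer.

After 'push -7': [-7]
After 'dup': [-7, -7]
After 'push -8': [-7, -7, -8]
After 'push -8': [-7, -7, -8, -8]
After 'mul': [-7, -7, 64]
After 'push 11': [-7, -7, 64, 11]
After 'push -6': [-7, -7, 64, 11, -6]
After 'push 2': [-7, -7, 64, 11, -6, 2]
After 'push 3': [-7, -7, 64, 11, -6, 2, 3]
After 'push 12': [-7, -7, 64, 11, -6, 2, 3, 12]
After 'div': [-7, -7, 64, 11, -6, 2, 0]
After 'push -4': [-7, -7, 64, 11, -6, 2, 0, -4]
After 'push 3': [-7, -7, 64, 11, -6, 2, 0, -4, 3]
After 'swap': [-7, -7, 64, 11, -6, 2, 0, 3, -4]

Answer: -4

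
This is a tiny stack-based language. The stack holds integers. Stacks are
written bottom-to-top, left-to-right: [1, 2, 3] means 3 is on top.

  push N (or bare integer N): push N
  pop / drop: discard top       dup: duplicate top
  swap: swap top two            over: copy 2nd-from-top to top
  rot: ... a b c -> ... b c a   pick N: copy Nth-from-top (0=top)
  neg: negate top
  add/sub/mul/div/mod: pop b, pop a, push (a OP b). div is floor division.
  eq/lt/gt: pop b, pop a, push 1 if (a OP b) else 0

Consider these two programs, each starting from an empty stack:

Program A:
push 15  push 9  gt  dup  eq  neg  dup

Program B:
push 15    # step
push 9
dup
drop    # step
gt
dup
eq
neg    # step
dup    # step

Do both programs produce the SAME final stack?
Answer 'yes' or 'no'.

Answer: yes

Derivation:
Program A trace:
  After 'push 15': [15]
  After 'push 9': [15, 9]
  After 'gt': [1]
  After 'dup': [1, 1]
  After 'eq': [1]
  After 'neg': [-1]
  After 'dup': [-1, -1]
Program A final stack: [-1, -1]

Program B trace:
  After 'push 15': [15]
  After 'push 9': [15, 9]
  After 'dup': [15, 9, 9]
  After 'drop': [15, 9]
  After 'gt': [1]
  After 'dup': [1, 1]
  After 'eq': [1]
  After 'neg': [-1]
  After 'dup': [-1, -1]
Program B final stack: [-1, -1]
Same: yes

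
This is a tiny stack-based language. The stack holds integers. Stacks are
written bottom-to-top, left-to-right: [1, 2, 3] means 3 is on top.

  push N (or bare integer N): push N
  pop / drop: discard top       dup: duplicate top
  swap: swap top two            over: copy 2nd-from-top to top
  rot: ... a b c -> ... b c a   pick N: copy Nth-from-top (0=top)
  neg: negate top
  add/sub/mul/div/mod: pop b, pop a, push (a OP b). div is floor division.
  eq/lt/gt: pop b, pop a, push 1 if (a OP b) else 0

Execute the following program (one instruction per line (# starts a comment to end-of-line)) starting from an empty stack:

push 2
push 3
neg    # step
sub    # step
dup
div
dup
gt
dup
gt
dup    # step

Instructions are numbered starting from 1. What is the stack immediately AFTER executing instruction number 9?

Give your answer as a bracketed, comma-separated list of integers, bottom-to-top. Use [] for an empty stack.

Step 1 ('push 2'): [2]
Step 2 ('push 3'): [2, 3]
Step 3 ('neg'): [2, -3]
Step 4 ('sub'): [5]
Step 5 ('dup'): [5, 5]
Step 6 ('div'): [1]
Step 7 ('dup'): [1, 1]
Step 8 ('gt'): [0]
Step 9 ('dup'): [0, 0]

Answer: [0, 0]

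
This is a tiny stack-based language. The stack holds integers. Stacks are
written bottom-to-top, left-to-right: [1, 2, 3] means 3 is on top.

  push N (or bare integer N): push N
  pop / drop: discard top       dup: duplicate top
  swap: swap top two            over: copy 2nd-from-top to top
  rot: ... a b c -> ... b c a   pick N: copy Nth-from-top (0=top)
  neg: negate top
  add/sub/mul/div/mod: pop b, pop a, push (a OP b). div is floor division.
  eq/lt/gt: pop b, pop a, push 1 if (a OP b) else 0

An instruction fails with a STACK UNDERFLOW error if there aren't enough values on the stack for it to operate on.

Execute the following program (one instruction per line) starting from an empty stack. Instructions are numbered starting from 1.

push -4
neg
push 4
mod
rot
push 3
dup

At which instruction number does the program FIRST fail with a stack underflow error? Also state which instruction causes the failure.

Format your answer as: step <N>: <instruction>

Answer: step 5: rot

Derivation:
Step 1 ('push -4'): stack = [-4], depth = 1
Step 2 ('neg'): stack = [4], depth = 1
Step 3 ('push 4'): stack = [4, 4], depth = 2
Step 4 ('mod'): stack = [0], depth = 1
Step 5 ('rot'): needs 3 value(s) but depth is 1 — STACK UNDERFLOW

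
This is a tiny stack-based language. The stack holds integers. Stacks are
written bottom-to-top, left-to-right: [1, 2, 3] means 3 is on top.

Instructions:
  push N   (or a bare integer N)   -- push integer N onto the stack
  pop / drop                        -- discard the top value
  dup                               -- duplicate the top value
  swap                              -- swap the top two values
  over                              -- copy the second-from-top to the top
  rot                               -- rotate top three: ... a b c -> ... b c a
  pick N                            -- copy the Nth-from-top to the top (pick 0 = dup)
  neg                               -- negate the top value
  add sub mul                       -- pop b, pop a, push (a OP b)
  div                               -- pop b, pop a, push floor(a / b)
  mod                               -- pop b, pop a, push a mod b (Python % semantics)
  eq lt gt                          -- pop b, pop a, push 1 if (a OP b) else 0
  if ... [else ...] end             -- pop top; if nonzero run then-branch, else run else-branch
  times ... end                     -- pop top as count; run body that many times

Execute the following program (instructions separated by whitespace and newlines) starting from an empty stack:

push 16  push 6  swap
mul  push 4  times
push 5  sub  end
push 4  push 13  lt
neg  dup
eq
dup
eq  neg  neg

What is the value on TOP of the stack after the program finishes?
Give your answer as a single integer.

Answer: 1

Derivation:
After 'push 16': [16]
After 'push 6': [16, 6]
After 'swap': [6, 16]
After 'mul': [96]
After 'push 4': [96, 4]
After 'times': [96]
After 'push 5': [96, 5]
After 'sub': [91]
After 'push 5': [91, 5]
After 'sub': [86]
  ...
After 'push 4': [76, 4]
After 'push 13': [76, 4, 13]
After 'lt': [76, 1]
After 'neg': [76, -1]
After 'dup': [76, -1, -1]
After 'eq': [76, 1]
After 'dup': [76, 1, 1]
After 'eq': [76, 1]
After 'neg': [76, -1]
After 'neg': [76, 1]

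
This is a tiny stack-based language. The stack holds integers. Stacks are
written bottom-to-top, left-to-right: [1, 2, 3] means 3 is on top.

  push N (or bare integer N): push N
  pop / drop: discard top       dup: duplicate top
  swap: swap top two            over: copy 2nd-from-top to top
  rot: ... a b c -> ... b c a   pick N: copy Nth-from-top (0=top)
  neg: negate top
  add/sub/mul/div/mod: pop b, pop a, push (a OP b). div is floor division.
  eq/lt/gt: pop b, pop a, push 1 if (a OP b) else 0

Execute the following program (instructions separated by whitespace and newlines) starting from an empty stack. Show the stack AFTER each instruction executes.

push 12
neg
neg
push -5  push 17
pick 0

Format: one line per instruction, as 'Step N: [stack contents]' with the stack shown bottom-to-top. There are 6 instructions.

Step 1: [12]
Step 2: [-12]
Step 3: [12]
Step 4: [12, -5]
Step 5: [12, -5, 17]
Step 6: [12, -5, 17, 17]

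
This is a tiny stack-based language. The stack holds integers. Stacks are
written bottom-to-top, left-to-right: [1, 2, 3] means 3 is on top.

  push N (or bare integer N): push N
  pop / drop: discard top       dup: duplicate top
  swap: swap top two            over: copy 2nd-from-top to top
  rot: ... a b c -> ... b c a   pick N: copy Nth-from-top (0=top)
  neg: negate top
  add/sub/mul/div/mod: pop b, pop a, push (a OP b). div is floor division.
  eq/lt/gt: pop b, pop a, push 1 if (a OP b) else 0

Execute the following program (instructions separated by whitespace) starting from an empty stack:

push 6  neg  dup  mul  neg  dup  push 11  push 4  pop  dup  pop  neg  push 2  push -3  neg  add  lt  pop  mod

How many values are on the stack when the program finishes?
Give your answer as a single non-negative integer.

After 'push 6': stack = [6] (depth 1)
After 'neg': stack = [-6] (depth 1)
After 'dup': stack = [-6, -6] (depth 2)
After 'mul': stack = [36] (depth 1)
After 'neg': stack = [-36] (depth 1)
After 'dup': stack = [-36, -36] (depth 2)
After 'push 11': stack = [-36, -36, 11] (depth 3)
After 'push 4': stack = [-36, -36, 11, 4] (depth 4)
After 'pop': stack = [-36, -36, 11] (depth 3)
After 'dup': stack = [-36, -36, 11, 11] (depth 4)
After 'pop': stack = [-36, -36, 11] (depth 3)
After 'neg': stack = [-36, -36, -11] (depth 3)
After 'push 2': stack = [-36, -36, -11, 2] (depth 4)
After 'push -3': stack = [-36, -36, -11, 2, -3] (depth 5)
After 'neg': stack = [-36, -36, -11, 2, 3] (depth 5)
After 'add': stack = [-36, -36, -11, 5] (depth 4)
After 'lt': stack = [-36, -36, 1] (depth 3)
After 'pop': stack = [-36, -36] (depth 2)
After 'mod': stack = [0] (depth 1)

Answer: 1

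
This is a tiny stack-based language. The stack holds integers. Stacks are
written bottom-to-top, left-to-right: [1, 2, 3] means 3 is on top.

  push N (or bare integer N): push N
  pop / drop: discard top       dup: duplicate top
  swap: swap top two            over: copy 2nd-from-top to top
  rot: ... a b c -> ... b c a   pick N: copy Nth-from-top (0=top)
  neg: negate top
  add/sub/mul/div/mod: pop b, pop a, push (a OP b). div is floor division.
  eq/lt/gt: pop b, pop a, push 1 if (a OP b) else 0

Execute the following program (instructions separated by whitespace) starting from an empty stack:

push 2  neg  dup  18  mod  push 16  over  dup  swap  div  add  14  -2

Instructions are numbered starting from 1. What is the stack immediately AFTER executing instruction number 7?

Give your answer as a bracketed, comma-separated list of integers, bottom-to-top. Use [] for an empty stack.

Answer: [-2, 16, 16, 16]

Derivation:
Step 1 ('push 2'): [2]
Step 2 ('neg'): [-2]
Step 3 ('dup'): [-2, -2]
Step 4 ('18'): [-2, -2, 18]
Step 5 ('mod'): [-2, 16]
Step 6 ('push 16'): [-2, 16, 16]
Step 7 ('over'): [-2, 16, 16, 16]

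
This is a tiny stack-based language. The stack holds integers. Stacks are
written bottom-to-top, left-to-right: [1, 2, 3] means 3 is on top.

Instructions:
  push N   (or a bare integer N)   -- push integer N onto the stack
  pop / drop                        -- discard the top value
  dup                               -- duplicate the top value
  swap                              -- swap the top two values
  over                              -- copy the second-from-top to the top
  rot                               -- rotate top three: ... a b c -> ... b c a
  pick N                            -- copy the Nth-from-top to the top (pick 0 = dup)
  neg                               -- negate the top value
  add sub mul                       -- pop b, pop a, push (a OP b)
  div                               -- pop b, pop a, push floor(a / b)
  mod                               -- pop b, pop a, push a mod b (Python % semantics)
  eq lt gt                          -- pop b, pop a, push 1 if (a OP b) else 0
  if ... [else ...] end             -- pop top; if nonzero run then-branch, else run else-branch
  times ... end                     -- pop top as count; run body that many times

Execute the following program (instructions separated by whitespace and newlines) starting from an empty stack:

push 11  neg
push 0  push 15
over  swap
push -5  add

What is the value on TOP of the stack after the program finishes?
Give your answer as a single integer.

After 'push 11': [11]
After 'neg': [-11]
After 'push 0': [-11, 0]
After 'push 15': [-11, 0, 15]
After 'over': [-11, 0, 15, 0]
After 'swap': [-11, 0, 0, 15]
After 'push -5': [-11, 0, 0, 15, -5]
After 'add': [-11, 0, 0, 10]

Answer: 10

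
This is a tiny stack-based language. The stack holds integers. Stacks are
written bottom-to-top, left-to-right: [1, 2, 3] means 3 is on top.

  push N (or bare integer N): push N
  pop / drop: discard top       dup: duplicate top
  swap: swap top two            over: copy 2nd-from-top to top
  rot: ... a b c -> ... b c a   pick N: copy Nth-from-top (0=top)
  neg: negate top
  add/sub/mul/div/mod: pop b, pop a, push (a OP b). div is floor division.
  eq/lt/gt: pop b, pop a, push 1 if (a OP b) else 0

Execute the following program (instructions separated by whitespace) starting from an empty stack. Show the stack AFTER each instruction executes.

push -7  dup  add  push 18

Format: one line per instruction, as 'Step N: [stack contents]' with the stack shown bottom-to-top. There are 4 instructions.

Step 1: [-7]
Step 2: [-7, -7]
Step 3: [-14]
Step 4: [-14, 18]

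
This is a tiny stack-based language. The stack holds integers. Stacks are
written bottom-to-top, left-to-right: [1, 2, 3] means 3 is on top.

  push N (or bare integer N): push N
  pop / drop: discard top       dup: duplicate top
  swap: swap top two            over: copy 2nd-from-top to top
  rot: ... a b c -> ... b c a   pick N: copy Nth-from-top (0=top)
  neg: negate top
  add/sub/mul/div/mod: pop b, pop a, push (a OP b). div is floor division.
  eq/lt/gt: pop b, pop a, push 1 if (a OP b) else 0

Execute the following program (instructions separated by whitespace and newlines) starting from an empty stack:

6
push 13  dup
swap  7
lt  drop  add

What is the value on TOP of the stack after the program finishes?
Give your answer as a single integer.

After 'push 6': [6]
After 'push 13': [6, 13]
After 'dup': [6, 13, 13]
After 'swap': [6, 13, 13]
After 'push 7': [6, 13, 13, 7]
After 'lt': [6, 13, 0]
After 'drop': [6, 13]
After 'add': [19]

Answer: 19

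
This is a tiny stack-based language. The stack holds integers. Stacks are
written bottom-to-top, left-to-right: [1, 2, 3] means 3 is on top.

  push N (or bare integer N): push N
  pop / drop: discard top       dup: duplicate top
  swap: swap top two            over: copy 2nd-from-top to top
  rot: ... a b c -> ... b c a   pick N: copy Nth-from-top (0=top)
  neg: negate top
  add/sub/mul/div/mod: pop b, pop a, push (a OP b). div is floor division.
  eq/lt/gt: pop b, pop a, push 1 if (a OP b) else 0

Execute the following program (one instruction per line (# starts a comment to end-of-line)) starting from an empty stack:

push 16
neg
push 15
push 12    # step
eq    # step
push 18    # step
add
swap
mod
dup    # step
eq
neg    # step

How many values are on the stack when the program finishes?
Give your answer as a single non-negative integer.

After 'push 16': stack = [16] (depth 1)
After 'neg': stack = [-16] (depth 1)
After 'push 15': stack = [-16, 15] (depth 2)
After 'push 12': stack = [-16, 15, 12] (depth 3)
After 'eq': stack = [-16, 0] (depth 2)
After 'push 18': stack = [-16, 0, 18] (depth 3)
After 'add': stack = [-16, 18] (depth 2)
After 'swap': stack = [18, -16] (depth 2)
After 'mod': stack = [-14] (depth 1)
After 'dup': stack = [-14, -14] (depth 2)
After 'eq': stack = [1] (depth 1)
After 'neg': stack = [-1] (depth 1)

Answer: 1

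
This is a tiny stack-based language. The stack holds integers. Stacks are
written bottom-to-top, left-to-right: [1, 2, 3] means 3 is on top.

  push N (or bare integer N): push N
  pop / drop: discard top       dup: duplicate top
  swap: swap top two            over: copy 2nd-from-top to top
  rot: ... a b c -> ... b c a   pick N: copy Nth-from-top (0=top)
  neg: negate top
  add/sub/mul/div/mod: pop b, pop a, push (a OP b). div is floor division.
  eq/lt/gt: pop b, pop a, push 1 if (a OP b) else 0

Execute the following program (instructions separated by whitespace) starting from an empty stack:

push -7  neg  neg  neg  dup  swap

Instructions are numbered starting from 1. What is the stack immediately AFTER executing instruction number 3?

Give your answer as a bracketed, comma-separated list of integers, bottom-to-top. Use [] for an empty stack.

Step 1 ('push -7'): [-7]
Step 2 ('neg'): [7]
Step 3 ('neg'): [-7]

Answer: [-7]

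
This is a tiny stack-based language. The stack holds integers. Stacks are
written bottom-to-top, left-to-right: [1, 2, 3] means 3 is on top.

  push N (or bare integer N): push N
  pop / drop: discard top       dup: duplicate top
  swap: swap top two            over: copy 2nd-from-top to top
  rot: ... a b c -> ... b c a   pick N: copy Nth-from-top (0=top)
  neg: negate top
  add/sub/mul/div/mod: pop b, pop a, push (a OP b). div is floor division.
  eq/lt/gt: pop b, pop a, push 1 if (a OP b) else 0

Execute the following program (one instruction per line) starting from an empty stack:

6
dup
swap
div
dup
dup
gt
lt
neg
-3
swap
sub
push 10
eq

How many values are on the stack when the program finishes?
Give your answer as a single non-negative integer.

After 'push 6': stack = [6] (depth 1)
After 'dup': stack = [6, 6] (depth 2)
After 'swap': stack = [6, 6] (depth 2)
After 'div': stack = [1] (depth 1)
After 'dup': stack = [1, 1] (depth 2)
After 'dup': stack = [1, 1, 1] (depth 3)
After 'gt': stack = [1, 0] (depth 2)
After 'lt': stack = [0] (depth 1)
After 'neg': stack = [0] (depth 1)
After 'push -3': stack = [0, -3] (depth 2)
After 'swap': stack = [-3, 0] (depth 2)
After 'sub': stack = [-3] (depth 1)
After 'push 10': stack = [-3, 10] (depth 2)
After 'eq': stack = [0] (depth 1)

Answer: 1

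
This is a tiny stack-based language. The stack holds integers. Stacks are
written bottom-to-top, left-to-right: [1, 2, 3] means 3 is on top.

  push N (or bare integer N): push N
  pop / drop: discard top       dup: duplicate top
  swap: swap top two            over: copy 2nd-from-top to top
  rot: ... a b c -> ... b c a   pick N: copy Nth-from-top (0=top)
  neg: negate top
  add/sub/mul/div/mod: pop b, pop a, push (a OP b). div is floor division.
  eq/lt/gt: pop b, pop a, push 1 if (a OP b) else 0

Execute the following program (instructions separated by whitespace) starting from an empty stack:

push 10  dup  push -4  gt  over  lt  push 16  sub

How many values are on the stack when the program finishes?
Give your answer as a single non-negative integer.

Answer: 2

Derivation:
After 'push 10': stack = [10] (depth 1)
After 'dup': stack = [10, 10] (depth 2)
After 'push -4': stack = [10, 10, -4] (depth 3)
After 'gt': stack = [10, 1] (depth 2)
After 'over': stack = [10, 1, 10] (depth 3)
After 'lt': stack = [10, 1] (depth 2)
After 'push 16': stack = [10, 1, 16] (depth 3)
After 'sub': stack = [10, -15] (depth 2)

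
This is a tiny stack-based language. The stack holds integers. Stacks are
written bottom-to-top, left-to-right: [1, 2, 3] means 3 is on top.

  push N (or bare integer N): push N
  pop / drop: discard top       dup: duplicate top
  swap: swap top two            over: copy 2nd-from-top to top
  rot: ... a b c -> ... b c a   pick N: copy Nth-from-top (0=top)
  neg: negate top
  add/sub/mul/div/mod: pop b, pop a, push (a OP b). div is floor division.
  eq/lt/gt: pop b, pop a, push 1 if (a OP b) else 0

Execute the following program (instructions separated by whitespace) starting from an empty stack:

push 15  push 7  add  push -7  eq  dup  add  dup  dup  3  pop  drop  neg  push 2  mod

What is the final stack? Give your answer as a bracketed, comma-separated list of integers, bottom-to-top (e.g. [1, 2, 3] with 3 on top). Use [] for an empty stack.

After 'push 15': [15]
After 'push 7': [15, 7]
After 'add': [22]
After 'push -7': [22, -7]
After 'eq': [0]
After 'dup': [0, 0]
After 'add': [0]
After 'dup': [0, 0]
After 'dup': [0, 0, 0]
After 'push 3': [0, 0, 0, 3]
After 'pop': [0, 0, 0]
After 'drop': [0, 0]
After 'neg': [0, 0]
After 'push 2': [0, 0, 2]
After 'mod': [0, 0]

Answer: [0, 0]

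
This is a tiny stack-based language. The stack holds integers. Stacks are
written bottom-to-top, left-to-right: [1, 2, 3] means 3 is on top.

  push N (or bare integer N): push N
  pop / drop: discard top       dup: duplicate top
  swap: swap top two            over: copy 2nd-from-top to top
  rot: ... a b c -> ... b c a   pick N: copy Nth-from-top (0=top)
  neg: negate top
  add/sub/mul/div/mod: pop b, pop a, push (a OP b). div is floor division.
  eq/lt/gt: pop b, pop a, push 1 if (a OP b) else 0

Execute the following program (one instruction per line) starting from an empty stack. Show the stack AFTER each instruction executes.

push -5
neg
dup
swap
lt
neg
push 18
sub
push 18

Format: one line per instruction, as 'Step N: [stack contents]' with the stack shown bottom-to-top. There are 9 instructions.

Step 1: [-5]
Step 2: [5]
Step 3: [5, 5]
Step 4: [5, 5]
Step 5: [0]
Step 6: [0]
Step 7: [0, 18]
Step 8: [-18]
Step 9: [-18, 18]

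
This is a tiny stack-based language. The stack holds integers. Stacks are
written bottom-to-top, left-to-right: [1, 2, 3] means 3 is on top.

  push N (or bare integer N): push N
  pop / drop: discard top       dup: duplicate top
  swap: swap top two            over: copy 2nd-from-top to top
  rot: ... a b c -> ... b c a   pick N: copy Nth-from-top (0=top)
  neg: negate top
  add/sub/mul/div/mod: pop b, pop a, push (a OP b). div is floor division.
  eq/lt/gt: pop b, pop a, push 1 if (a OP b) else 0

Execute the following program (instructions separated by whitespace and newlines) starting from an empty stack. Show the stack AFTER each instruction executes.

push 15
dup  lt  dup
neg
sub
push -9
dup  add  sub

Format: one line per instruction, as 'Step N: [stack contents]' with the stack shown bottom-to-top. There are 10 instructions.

Step 1: [15]
Step 2: [15, 15]
Step 3: [0]
Step 4: [0, 0]
Step 5: [0, 0]
Step 6: [0]
Step 7: [0, -9]
Step 8: [0, -9, -9]
Step 9: [0, -18]
Step 10: [18]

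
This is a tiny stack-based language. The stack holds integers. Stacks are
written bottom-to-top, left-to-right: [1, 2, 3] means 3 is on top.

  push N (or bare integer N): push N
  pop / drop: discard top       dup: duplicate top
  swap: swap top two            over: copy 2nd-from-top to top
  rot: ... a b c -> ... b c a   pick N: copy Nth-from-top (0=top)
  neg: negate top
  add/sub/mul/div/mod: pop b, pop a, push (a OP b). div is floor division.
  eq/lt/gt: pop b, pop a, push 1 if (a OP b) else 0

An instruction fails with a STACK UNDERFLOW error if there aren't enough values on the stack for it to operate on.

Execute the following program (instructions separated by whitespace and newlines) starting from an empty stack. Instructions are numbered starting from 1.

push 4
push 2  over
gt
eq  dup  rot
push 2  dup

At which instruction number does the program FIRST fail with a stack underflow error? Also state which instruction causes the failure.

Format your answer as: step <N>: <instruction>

Answer: step 7: rot

Derivation:
Step 1 ('push 4'): stack = [4], depth = 1
Step 2 ('push 2'): stack = [4, 2], depth = 2
Step 3 ('over'): stack = [4, 2, 4], depth = 3
Step 4 ('gt'): stack = [4, 0], depth = 2
Step 5 ('eq'): stack = [0], depth = 1
Step 6 ('dup'): stack = [0, 0], depth = 2
Step 7 ('rot'): needs 3 value(s) but depth is 2 — STACK UNDERFLOW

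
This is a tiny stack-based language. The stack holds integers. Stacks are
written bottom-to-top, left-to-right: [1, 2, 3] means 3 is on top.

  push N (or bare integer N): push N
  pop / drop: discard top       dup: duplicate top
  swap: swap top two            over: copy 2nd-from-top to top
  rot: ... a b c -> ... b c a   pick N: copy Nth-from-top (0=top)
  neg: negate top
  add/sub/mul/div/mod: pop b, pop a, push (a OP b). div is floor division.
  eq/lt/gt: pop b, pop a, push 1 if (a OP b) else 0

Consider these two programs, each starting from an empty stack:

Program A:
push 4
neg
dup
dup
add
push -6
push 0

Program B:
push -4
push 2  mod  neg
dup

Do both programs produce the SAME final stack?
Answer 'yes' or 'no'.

Answer: no

Derivation:
Program A trace:
  After 'push 4': [4]
  After 'neg': [-4]
  After 'dup': [-4, -4]
  After 'dup': [-4, -4, -4]
  After 'add': [-4, -8]
  After 'push -6': [-4, -8, -6]
  After 'push 0': [-4, -8, -6, 0]
Program A final stack: [-4, -8, -6, 0]

Program B trace:
  After 'push -4': [-4]
  After 'push 2': [-4, 2]
  After 'mod': [0]
  After 'neg': [0]
  After 'dup': [0, 0]
Program B final stack: [0, 0]
Same: no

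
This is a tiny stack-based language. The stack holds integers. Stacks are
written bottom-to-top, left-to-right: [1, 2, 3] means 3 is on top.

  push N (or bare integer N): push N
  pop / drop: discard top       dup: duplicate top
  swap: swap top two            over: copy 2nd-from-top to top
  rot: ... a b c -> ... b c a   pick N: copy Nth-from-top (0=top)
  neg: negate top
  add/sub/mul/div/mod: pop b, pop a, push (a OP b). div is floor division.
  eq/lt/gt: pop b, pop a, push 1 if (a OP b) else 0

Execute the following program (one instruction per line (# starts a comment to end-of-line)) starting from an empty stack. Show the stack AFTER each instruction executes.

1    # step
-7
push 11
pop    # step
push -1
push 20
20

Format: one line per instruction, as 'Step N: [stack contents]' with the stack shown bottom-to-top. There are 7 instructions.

Step 1: [1]
Step 2: [1, -7]
Step 3: [1, -7, 11]
Step 4: [1, -7]
Step 5: [1, -7, -1]
Step 6: [1, -7, -1, 20]
Step 7: [1, -7, -1, 20, 20]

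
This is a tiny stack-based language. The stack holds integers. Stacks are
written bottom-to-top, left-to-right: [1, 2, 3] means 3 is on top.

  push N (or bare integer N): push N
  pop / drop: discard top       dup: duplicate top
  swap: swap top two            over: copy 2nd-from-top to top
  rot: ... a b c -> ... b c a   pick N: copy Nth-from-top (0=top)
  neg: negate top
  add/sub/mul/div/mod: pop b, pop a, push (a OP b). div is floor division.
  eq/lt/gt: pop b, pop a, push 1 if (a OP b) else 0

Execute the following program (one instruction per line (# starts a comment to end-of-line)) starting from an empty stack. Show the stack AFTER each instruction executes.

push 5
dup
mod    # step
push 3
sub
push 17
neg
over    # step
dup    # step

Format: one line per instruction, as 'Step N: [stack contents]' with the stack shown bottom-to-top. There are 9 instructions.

Step 1: [5]
Step 2: [5, 5]
Step 3: [0]
Step 4: [0, 3]
Step 5: [-3]
Step 6: [-3, 17]
Step 7: [-3, -17]
Step 8: [-3, -17, -3]
Step 9: [-3, -17, -3, -3]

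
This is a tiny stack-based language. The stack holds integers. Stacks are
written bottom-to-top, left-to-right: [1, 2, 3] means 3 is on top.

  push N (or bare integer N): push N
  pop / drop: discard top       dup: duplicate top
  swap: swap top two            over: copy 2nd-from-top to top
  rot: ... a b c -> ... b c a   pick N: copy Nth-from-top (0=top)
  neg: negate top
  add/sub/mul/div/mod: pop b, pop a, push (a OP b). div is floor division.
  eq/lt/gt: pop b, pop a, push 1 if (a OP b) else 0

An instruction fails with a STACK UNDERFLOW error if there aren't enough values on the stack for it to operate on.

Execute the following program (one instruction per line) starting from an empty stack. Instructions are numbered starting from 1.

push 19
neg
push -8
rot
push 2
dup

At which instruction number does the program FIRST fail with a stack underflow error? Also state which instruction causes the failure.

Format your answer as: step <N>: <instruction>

Step 1 ('push 19'): stack = [19], depth = 1
Step 2 ('neg'): stack = [-19], depth = 1
Step 3 ('push -8'): stack = [-19, -8], depth = 2
Step 4 ('rot'): needs 3 value(s) but depth is 2 — STACK UNDERFLOW

Answer: step 4: rot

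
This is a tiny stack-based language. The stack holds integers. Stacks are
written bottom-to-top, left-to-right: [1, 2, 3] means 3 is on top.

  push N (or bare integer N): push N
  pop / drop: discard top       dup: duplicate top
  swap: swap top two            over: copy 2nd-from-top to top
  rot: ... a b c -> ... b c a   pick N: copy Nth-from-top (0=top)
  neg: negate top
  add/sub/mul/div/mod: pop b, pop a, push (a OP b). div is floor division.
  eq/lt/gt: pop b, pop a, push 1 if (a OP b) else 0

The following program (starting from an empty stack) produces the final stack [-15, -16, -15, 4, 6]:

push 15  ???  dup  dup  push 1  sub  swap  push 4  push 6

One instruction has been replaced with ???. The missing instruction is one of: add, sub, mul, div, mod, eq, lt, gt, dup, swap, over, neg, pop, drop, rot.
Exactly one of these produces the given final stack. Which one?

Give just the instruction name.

Stack before ???: [15]
Stack after ???:  [-15]
The instruction that transforms [15] -> [-15] is: neg

Answer: neg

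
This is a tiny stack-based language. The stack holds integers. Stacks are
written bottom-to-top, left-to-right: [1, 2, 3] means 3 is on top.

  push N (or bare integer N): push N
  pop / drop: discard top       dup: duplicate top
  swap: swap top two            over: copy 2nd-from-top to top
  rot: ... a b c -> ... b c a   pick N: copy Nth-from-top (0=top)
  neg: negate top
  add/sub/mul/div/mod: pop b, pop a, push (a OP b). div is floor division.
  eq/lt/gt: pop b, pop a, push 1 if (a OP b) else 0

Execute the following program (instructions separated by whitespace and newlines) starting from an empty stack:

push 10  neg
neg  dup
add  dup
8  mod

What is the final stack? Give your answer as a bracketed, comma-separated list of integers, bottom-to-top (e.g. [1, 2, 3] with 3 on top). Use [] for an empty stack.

After 'push 10': [10]
After 'neg': [-10]
After 'neg': [10]
After 'dup': [10, 10]
After 'add': [20]
After 'dup': [20, 20]
After 'push 8': [20, 20, 8]
After 'mod': [20, 4]

Answer: [20, 4]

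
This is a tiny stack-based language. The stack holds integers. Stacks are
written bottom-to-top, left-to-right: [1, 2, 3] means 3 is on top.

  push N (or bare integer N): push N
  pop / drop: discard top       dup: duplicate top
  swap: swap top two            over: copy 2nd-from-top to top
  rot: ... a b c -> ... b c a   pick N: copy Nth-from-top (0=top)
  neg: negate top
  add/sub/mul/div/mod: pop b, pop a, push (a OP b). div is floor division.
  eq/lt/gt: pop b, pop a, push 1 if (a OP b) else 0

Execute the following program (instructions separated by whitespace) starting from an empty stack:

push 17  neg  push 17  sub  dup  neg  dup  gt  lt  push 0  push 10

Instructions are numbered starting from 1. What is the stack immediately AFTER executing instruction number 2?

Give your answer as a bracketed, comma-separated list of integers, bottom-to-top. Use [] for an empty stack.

Step 1 ('push 17'): [17]
Step 2 ('neg'): [-17]

Answer: [-17]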